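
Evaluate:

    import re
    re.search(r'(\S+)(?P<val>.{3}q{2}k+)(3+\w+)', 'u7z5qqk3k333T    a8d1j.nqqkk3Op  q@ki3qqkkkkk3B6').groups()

Pattern: one or more of a non-whitespace character (captured); then exactly 3 of any character, then exactly 2 of the literal 'q', then one or more of the literal 'k' (captured as 'val'); then one or more of a literal '3', then one or more of a word character (captured).
`re.search` tries every starting position until one works.
The match spans [0:13] → 'u7z5qqk3k333T'.
Captured: group 1 = 'u', group 2 = '7z5qqk', group 3 = '3k333T'.

('u', '7z5qqk', '3k333T')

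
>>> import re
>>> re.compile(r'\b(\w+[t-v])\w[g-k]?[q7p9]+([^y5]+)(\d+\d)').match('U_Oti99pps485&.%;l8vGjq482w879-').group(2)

's4'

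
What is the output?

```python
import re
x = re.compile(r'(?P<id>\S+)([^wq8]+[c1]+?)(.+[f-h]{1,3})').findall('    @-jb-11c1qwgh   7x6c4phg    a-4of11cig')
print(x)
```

The pattern matches one or more of a non-whitespace character (captured as 'id'); then one or more of any character except [wq8], then one or more of one of [c1] (lazy) (captured); then one or more of any character, then 1 to 3 of a character in [f-h] (captured).
Scanning left to right: at [4:42] match '@-jb-11c1qwgh   7x6c4phg    a-4of11cig', groups = ('@-jb-11c1qwgh', '   7x6c4phg    a-4of11c', 'ig').
3 groups means the one result is a tuple of 3 captured strings — 1 here.

[('@-jb-11c1qwgh', '   7x6c4phg    a-4of11c', 'ig')]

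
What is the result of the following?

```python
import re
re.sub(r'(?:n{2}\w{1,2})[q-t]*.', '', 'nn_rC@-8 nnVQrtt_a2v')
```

'@-8 a2v'

Pattern: exactly 2 of the literal 'n', then 1 to 2 of a word character (non-capturing group); then zero or more of a character in [q-t], then any character.
Matches: at [0:5] → 'nn_rC'; at [9:17] → 'nnVQrtt_'.
Each match is replaced by ''.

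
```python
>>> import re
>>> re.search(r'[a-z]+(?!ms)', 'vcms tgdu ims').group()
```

'vcms'

A negative assertion filters positions out without eating any characters.
Unlike `match`, `search` isn't anchored — it looks for the pattern anywhere in the string.
The match spans [0:4] → 'vcms'.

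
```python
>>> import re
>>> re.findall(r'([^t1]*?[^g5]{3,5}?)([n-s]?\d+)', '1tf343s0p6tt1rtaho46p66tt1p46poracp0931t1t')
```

The `?` after the quantifier makes it lazy — it takes as little as possible before letting the rest of the pattern try.
2 groups means each result is a tuple of 2 captured strings — 5 here.

[('1tf', '343'), ('s0p', '6'), ('1rtah', 'o46'), ('p66tt', '1'), ('p46porac', 'p0931')]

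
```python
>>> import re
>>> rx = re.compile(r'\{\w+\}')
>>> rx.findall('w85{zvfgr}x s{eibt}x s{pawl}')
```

['{zvfgr}', '{eibt}', '{pawl}']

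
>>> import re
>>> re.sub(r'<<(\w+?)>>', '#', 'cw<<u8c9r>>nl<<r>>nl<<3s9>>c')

'cw#nl#nl#c'

`sub` substitutes '#' at each match site.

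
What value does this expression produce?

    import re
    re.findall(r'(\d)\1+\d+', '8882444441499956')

`\1` has to match the exact text group 1 already captured.
One capturing group, so `findall` returns just the captured substring from the one match — 1 in all.

['8']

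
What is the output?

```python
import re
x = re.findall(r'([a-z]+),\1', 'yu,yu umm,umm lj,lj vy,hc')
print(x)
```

The backreference `\1` re-matches whatever the first group consumed, character for character.
With a single group, `findall` returns only what that group captured — 3 items.

['yu', 'umm', 'lj']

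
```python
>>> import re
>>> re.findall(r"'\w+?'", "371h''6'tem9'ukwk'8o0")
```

["'6'", "'ukwk'"]

Matches: at [5:8] → "'6'"; at [12:18] → "'ukwk'".
`findall` yields the raw match text (2 of them) because the pattern has no groups.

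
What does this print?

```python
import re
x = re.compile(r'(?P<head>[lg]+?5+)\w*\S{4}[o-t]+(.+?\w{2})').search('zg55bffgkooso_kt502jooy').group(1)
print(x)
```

g55

The match spans [1:19] → 'g55bffgkooso_kt502'.
Captured: group 1 = 'g55', group 2 = '502'.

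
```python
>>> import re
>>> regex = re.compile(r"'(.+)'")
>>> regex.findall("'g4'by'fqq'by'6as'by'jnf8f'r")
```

["g4'by'fqq'by'6as'by'jnf8f"]

With a single group, `findall` returns only what that group captured — 1 item.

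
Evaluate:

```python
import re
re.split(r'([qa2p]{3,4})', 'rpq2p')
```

['r', 'pq2p', '']

This matches 3 to 4 of one of [qa2p] (captured).
`re.split` interleaves the captured-group text with the surrounding fragments.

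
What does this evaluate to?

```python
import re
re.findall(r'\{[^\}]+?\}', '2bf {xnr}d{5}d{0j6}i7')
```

Scanning left to right: at [4:9] → '{xnr}'; at [10:13] → '{5}'; at [14:19] → '{0j6}'.
With no groups in the pattern, `findall` gives back each whole match — 3 here.

['{xnr}', '{5}', '{0j6}']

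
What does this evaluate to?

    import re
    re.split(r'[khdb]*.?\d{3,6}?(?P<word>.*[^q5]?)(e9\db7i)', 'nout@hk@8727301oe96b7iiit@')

['nout@', '7301o', 'e96b7i', 'iit@']

Pattern: zero or more of one of [khdb], then optionally any character, then 3 to 6 of a digit (lazy); then zero or more of any character, then optionally any character except [q5] (captured as 'word'); then the literal 'e9', then a digit, then the literal 'b7i' (captured).
A `+?`/`*?`/`{m,n}?` starts at its minimum and grows only as far as needed for what follows to match.
Matches to split on: at [5:22] → 'hk@8727301oe96b7i'.
With a capturing group present, the delimiter's captured portion is kept in the result list.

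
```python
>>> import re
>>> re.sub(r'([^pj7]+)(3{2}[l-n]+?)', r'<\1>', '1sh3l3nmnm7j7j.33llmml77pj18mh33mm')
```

'1sh3l3nmnm7j7j<.>lmml77pj<18mh>m'

A non-greedy quantifier consumes as few characters as it can — just enough that the remainder of the pattern still matches from where it stops; whatever follows it matches normally.
Each match is replaced using the text its own group 1 captured.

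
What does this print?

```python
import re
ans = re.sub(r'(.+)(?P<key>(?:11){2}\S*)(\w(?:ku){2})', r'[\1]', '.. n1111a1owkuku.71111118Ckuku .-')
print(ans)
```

The pattern matches one or more of any character (captured); then the literal '11' repeated 2 times, then zero or more of a non-whitespace character (captured as 'key'); then a word character, then the literal 'ku' repeated 2 times (captured).
Matches: at [0:30] → '.. n1111a1owkuku.71111118Ckuku'.
`\1` in the replacement pulls in group 1's text for each match.

[.. n1111a1owkuku.711] .-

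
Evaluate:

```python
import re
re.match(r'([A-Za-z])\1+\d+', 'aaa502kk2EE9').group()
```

A backreference is literal: `\1` must see the identical characters the first group matched.
With `match`, the pattern is implicitly anchored at the beginning.
The match spans [0:6] → 'aaa502'.
Captured: group 1 = 'a'.

'aaa502'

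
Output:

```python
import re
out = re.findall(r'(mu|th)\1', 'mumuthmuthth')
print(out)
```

A backreference is literal: `\1` must see the identical characters the first group matched.
Matches: at [0:4] match 'mumu', group 1 = 'mu'; at [8:12] match 'thth', group 1 = 'th'.
With a single group, `findall` returns only what that group captured — 2 items.

['mu', 'th']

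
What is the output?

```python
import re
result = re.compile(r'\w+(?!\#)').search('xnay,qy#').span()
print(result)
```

The negative lookahead/lookbehind blocks any match where the forbidden context is present.
`re.search` scans for the first position where the pattern succeeds.
The match spans [0:4] → 'xnay'.

(0, 4)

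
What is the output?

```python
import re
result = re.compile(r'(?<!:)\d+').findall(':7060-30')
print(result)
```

`(?!…)`/`(?<!…)` only lets a position through if the neighbouring text does NOT match; no characters are consumed.
With no groups in the pattern, `findall` gives back each whole match — 2 here.

['060', '30']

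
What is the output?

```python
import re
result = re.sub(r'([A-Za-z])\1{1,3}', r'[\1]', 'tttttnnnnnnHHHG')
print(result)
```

[t]t[n][n][H]G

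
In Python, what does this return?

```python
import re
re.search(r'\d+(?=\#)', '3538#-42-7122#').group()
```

The `(?=…)`/`(?<=…)` assertion just peeks at neighbouring text; it doesn't advance the match position.
The match spans [0:4] → '3538'.

'3538'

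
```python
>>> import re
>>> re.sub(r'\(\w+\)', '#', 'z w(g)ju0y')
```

Matches: at [3:6] → '(g)'.
`sub` substitutes '#' at each match site.

'z w#ju0y'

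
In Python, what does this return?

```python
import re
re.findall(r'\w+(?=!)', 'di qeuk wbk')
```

With no groups in the pattern, `findall` gives back each whole match — 0 here.
Nothing in the string satisfies the pattern, so the list is empty.

[]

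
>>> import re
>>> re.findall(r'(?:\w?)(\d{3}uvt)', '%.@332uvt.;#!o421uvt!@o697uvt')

['332uvt', '421uvt', '697uvt']

`findall` collects group 1 from each match (3 total).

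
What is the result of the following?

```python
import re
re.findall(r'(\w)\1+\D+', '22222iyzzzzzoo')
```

`\1` is not a pattern — it's the concrete string captured by group 1, re-applied verbatim.
Scanning left to right: at [0:14] match '22222iyzzzzzoo', group 1 = '2'.
With a single group, `findall` returns only what that group captured — 1 item.

['2']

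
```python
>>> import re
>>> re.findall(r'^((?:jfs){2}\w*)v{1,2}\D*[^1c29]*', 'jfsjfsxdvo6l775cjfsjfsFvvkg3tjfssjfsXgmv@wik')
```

This matches anchored at the start of the string; then the literal 'jfs' repeated 2 times, then zero or more of a word character (captured); then 1 to 2 of the literal 'v', then zero or more of a non-digit, then zero or more of any character except [1c29].
One capturing group, so `findall` returns just the captured substring from the one match — 1 in all.

['jfsjfsxdvo6l775cjfsjfsFvvkg3tjfssjfsXgm']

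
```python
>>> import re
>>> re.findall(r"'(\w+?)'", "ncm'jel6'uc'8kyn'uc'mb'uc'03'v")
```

Walking the string: at [3:9] match "'jel6'", group 1 = 'jel6'; at [11:17] match "'8kyn'", group 1 = '8kyn'; at [19:23] match "'mb'", group 1 = 'mb'; at [25:29] match "'03'", group 1 = '03'.
One capturing group, so `findall` returns just the captured substring from each match — 4 in all.

['jel6', '8kyn', 'mb', '03']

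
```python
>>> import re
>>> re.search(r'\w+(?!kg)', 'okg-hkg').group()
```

'okg'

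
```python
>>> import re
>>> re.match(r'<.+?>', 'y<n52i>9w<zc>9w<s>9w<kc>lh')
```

`match` is anchored at position 0; if the pattern doesn't fit there, it returns None.
Here position 0 doesn't satisfy it, so the call returns None.

None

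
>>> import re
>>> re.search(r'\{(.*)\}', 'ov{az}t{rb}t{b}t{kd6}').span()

(2, 21)

The match spans [2:21] → '{az}t{rb}t{b}t{kd6}'.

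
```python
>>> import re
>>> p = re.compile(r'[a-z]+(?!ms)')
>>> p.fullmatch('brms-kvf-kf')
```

A negative assertion filters positions out without eating any characters.
`fullmatch` succeeds only if the pattern covers the string from start to end.
Here the string isn't matched end-to-end, so the call returns None.

None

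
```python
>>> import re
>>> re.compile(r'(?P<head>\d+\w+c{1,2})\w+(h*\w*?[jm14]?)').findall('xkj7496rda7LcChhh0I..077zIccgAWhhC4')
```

Pattern: one or more of a digit, then one or more of a word character, then 1 to 2 of a literal 'c' (captured as 'head'); then one or more of a word character; then zero or more of a literal 'h', then zero or more of a word character (lazy), then optionally one of [jm14] (captured).
Walking the string: at [3:19] match '7496rda7LcChhh0I', groups = ('7496rda7Lc', ''); at [21:35] match '077zIccgAWhhC4', groups = ('077zIcc', '').
`findall` packs the 2 group values into a tuple for every match.

[('7496rda7Lc', ''), ('077zIcc', '')]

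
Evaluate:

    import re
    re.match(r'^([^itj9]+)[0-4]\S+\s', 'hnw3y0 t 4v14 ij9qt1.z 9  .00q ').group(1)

Pattern: anchored at the start of the string; then one or more of any character except [itj9] (captured); then a character in [0-4], then one or more of a non-whitespace character; then whitespace.
`match` is anchored at position 0; if the pattern doesn't fit there, it returns None.
The match spans [0:7] → 'hnw3y0 '.
Captured: group 1 = 'hnw'.

'hnw'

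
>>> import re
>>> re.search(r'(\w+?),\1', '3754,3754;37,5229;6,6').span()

(0, 9)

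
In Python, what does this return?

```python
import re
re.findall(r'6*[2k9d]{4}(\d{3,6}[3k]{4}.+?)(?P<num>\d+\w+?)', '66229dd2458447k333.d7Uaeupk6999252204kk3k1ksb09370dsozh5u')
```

The pattern matches zero or more of a literal '6'; then exactly 4 of one of [2k9d]; then 3 to 6 of a digit, then exactly 4 of one of [3k], then one or more of any character (lazy) (captured); then one or more of a digit, then one or more of a word character (lazy) (captured as 'num').
`findall` packs the 2 group values into a tuple for every match.

[('458447k333.d', '7U'), ('52204kk3k1ksb', '09370d')]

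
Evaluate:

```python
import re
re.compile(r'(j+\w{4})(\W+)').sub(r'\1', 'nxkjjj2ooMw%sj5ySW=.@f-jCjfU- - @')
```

'nxkjjj2ooMw%sj5ySWf-jCjfU'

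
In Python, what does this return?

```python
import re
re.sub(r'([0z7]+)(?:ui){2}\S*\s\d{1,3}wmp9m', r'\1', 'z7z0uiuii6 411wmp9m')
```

'z7z0'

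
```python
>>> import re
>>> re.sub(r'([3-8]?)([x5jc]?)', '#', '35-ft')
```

Pattern: optionally a character in [3-8] (captured); then optionally one of [x5jc] (captured).
Matches: at [0:2] → '35'; at [2:2] → ''; at [3:3] → ''; at [4:4] → ''; at [5:5] → ''.
Each match is replaced by '#'.

'##-#f#t#'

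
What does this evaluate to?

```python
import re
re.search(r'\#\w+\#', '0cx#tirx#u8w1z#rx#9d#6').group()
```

'#tirx#'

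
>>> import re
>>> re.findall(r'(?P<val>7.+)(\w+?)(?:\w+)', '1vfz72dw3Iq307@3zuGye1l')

2 groups means the one result is a tuple of 2 captured strings — 1 here.

[('72dw3Iq307@3zuGye', '1')]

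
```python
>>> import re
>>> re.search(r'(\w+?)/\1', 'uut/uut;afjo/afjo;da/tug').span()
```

(0, 7)

A backreference is literal: `\1` must see the identical characters the first group matched.
`re.search` tries every starting position until one works.
The match spans [0:7] → 'uut/uut'.
Captured: group 1 = 'uut'.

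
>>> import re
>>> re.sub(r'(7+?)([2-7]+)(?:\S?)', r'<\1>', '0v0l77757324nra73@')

'0v0l<7>ra<7>'

`\1` in the replacement pulls in group 1's text for each match.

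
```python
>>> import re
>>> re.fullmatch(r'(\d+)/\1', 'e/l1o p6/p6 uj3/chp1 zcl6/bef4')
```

For `fullmatch`, every character of the input must be accounted for by the pattern.
Here there's no way to consume every character, so the call returns None.

None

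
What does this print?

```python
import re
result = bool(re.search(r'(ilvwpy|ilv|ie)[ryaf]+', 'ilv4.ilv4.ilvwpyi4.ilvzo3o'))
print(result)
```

Here nothing in the string fits, so the call returns None, and `bool(None)` is False.

False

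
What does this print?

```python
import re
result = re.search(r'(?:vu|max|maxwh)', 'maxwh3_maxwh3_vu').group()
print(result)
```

`|` is ordered: at each position the engine commits to the first alternative that works.
The match spans [0:3] → 'max'.

max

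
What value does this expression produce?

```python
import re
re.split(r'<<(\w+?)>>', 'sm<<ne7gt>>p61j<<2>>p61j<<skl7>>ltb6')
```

Matches to split on: at [2:11] → '<<ne7gt>>'; at [15:20] → '<<2>>'; at [24:32] → '<<skl7>>'.
With a capturing group present, the delimiter's captured portion is kept in the result list.

['sm', 'ne7gt', 'p61j', '2', 'p61j', 'skl7', 'ltb6']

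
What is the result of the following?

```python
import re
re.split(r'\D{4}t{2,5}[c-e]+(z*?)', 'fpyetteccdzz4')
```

['', '', 'zz4']

Pattern: exactly 4 of a non-digit, then 2 to 5 of the literal 't'; then one or more of a character in [c-e]; then zero or more of a literal 'z' (lazy) (captured).
A `+?`/`*?`/`{m,n}?` starts at its minimum and grows only as far as needed for what follows to match.
Matches to split on: at [0:10] → 'fpyetteccd'.
With a capturing group present, the delimiter's captured portion is kept in the result list.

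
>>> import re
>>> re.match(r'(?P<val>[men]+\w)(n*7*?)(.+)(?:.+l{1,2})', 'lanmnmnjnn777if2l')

None

Pattern: one or more of one of [men], then a word character (captured as 'val'); then zero or more of the literal 'n', then zero or more of the literal '7' (lazy) (captured); then one or more of any character (captured); then one or more of any character, then 1 to 2 of a literal 'l' (non-capturing group).
`re.match` only tries the pattern at the start of the string.
Here the string doesn't start with a match, so the call returns None.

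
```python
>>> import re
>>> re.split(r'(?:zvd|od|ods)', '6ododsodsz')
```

['6', '', 's', 'sz']

Alternation tries branches left to right and keeps the first one that lets the overall match succeed at that position.
The string is cut at each match, leaving 4 pieces.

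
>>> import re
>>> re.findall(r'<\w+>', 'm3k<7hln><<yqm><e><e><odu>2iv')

['<7hln>', '<yqm>', '<e>', '<e>', '<odu>']

Since nothing is captured, `findall` lists the 5 matched substrings directly.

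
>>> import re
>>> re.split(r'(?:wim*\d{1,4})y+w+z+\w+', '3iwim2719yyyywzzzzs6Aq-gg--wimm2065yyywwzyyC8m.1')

`split` removes every match and returns the 3 fragments in between.

['3i', '-gg--', '.1']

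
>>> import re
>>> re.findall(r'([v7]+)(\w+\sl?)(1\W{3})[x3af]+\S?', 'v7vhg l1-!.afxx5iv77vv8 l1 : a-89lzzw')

This matches one or more of one of [v7] (captured); then one or more of a word character, then whitespace, then optionally the literal 'l' (captured); then a literal '1', then exactly 3 of a non-word character (captured); then one or more of one of [x3af], then optionally a non-whitespace character.
Scanning left to right: at [0:16] match 'v7vhg l1-!.afxx5', groups = ('v7v', 'hg l', '1-!.'); at [17:31] match 'v77vv8 l1 : a-', groups = ('v77vv', '8 l', '1 : ').
With 3 capturing groups, `findall` returns a 3-tuple per match.

[('v7v', 'hg l', '1-!.'), ('v77vv', '8 l', '1 : ')]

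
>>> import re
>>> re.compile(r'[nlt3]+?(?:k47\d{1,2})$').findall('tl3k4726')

This matches one or more of one of [nlt3] (lazy); then the literal 'k47', then 1 to 2 of a digit (non-capturing group); then anchored at the end.
Matches: at [0:8] → 'tl3k4726'.
Since nothing is captured, `findall` lists the 1 matched substring directly.

['tl3k4726']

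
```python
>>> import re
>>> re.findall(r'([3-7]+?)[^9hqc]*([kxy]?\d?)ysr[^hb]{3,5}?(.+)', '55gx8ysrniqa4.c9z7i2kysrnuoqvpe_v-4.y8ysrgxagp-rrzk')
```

Pattern: one or more of a character in [3-7] (lazy) (captured); then zero or more of any character except [9hqc]; then optionally one of [kxy], then optionally a digit (captured); then the literal 'ysr', then 3 to 5 of any character except [hb] (lazy); then one or more of any character (captured).
`findall` packs the 3 group values into a tuple for every match.

[('5', '', 'a4.c9z7i2kysrnuoqvpe_v-4.y8ysrgxagp-rrzk')]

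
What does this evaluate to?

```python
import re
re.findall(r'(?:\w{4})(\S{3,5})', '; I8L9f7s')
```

Pattern: exactly 4 of a word character (non-capturing group); then 3 to 5 of a non-whitespace character (captured).
Scanning left to right: at [2:9] match 'I8L9f7s', group 1 = 'f7s'.
`findall` collects group 1 from the one match (1 total).

['f7s']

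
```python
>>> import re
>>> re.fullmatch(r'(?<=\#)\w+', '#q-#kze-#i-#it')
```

The lookaround is zero-width — it requires the adjacent text to match without consuming it, so the asserted text isn't part of the match.
`fullmatch` succeeds only if the pattern covers the string from start to end.
Here the string isn't matched end-to-end, so the call returns None.

None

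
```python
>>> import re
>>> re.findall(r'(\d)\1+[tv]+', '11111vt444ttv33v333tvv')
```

['1', '4', '3', '3']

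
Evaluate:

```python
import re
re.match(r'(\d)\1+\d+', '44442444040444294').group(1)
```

'4'

The match spans [0:17] → '44442444040444294'.
Captured: group 1 = '4'.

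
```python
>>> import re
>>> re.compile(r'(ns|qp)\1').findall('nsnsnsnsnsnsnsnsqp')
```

['ns', 'ns', 'ns', 'ns']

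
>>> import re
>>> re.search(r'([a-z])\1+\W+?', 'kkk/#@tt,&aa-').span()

`\1` has to match the exact text group 1 already captured.
`search` walks the string left to right and returns the first match it finds.
The match spans [0:4] → 'kkk/'.
Captured: group 1 = 'k'.

(0, 4)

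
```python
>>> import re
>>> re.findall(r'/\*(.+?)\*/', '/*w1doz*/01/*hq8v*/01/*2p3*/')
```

['w1doz', 'hq8v', '2p3']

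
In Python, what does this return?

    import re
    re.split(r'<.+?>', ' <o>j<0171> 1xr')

[' ', 'j', ' 1xr']

Because the quantifier is non-greedy, it stops expanding at the earliest point where the rest of the pattern can succeed.
`split` removes every match and returns the 3 fragments in between.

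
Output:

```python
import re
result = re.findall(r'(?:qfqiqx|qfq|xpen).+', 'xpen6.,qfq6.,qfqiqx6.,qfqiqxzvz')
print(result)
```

Matches: at [0:31] → 'xpen6.,qfq6.,qfqiqx6.,qfqiqxzvz'.
No capturing groups, so `findall` returns the 1 full match string.

['xpen6.,qfq6.,qfqiqx6.,qfqiqxzvz']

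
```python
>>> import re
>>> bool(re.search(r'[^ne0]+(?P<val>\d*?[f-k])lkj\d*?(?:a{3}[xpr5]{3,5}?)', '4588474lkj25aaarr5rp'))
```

False

Pattern: one or more of any character except [ne0]; then zero or more of a digit (lazy), then a character in [f-k] (captured as 'val'); then the literal 'lkj', then zero or more of a digit (lazy); then exactly 3 of a literal 'a', then 3 to 5 of one of [xpr5] (lazy) (non-capturing group).
`re.search` tries every starting position until one works.
Here no position works, so the call returns None, and `bool(None)` is False.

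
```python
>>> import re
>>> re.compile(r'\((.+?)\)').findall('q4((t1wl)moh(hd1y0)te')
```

Scanning left to right: at [2:9] match '((t1wl)', group 1 = '(t1wl'; at [12:19] match '(hd1y0)', group 1 = 'hd1y0'.
Because there's exactly one group, `findall` drops the full match and keeps group 1 from each hit.

['(t1wl', 'hd1y0']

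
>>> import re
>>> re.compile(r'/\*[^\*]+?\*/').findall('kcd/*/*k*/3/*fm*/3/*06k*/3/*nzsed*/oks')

Matches: at [5:10] → '/*k*/'; at [11:17] → '/*fm*/'; at [18:25] → '/*06k*/'; at [26:35] → '/*nzsed*/'.
Since nothing is captured, `findall` lists the 4 matched substrings directly.

['/*k*/', '/*fm*/', '/*06k*/', '/*nzsed*/']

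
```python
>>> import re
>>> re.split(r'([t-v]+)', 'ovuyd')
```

['o', 'vu', 'yd']

`re.split` interleaves the captured-group text with the surrounding fragments.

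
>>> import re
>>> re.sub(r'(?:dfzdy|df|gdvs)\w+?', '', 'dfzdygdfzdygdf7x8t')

Alternation isn't longest-match — the leftmost alternative that fits at this position is chosen.
Matches: at [0:6] → 'dfzdyg'; at [6:12] → 'dfzdyg'; at [12:15] → 'df7'.
`sub` substitutes '' at each match site.

'x8t'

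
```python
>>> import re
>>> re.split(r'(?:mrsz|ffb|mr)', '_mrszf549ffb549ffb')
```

['_', 'f549', '549', '']

Alternation tries branches left to right and keeps the first one that lets the overall match succeed at that position.
Each match becomes a cut point; 4 segments remain.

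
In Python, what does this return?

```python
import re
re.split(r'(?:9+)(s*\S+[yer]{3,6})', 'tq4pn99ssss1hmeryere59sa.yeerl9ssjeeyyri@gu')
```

['tq4pn', 'ssss1hmeryere59sa.yeerl9ssjeeyyr', 'i@gu']

With a capturing group present, the delimiter's captured portion is kept in the result list.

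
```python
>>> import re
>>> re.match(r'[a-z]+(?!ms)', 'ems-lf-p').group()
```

'ems'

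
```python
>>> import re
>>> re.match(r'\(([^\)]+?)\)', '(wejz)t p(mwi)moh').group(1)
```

'wejz'

`match` is anchored at position 0; if the pattern doesn't fit there, it returns None.
The match spans [0:6] → '(wejz)'.
Captured: group 1 = 'wejz'.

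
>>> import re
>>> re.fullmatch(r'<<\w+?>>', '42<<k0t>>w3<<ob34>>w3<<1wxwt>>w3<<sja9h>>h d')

None

For `fullmatch`, every character of the input must be accounted for by the pattern.
Here the pattern can't cover the whole string, so the call returns None.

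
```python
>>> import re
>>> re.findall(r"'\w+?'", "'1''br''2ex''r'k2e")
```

["'1'", "'br'", "'2ex'", "'r'"]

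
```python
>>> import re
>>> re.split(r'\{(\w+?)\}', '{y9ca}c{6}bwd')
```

['', 'y9ca', 'c', '6', 'bwd']

Matches to split on: at [0:6] → '{y9ca}'; at [7:10] → '{6}'.
With a capturing group present, the delimiter's captured portion is kept in the result list.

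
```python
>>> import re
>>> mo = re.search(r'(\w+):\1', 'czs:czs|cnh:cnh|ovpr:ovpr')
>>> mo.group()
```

A backreference is literal: `\1` must see the identical characters the first group matched.
The match spans [0:7] → 'czs:czs'.

'czs:czs'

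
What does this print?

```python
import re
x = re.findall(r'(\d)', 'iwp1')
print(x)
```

['1']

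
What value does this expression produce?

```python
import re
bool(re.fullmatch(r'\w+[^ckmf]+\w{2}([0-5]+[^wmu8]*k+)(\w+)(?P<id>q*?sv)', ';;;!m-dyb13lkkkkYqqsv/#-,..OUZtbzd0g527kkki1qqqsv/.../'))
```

The pattern matches one or more of a word character, then one or more of any character except [ckmf], then exactly 2 of a word character; then one or more of a character in [0-5], then zero or more of any character except [wmu8], then one or more of the literal 'k' (captured); then one or more of a word character (captured); then zero or more of a literal 'q' (lazy), then the literal 'sv' (captured as 'id').
`re.fullmatch` requires the pattern to consume the entire string.
Here the pattern can't cover the whole string, so the call returns None, and `bool(None)` is False.

False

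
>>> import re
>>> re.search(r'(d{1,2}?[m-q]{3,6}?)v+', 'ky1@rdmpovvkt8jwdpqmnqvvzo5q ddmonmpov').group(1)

The pattern matches 1 to 2 of a literal 'd' (lazy), then 3 to 6 of a character in [m-q] (lazy) (captured); then one or more of a literal 'v'.
Unlike `match`, `search` isn't anchored — it looks for the pattern anywhere in the string.
The match spans [5:11] → 'dmpovv'.
Captured: group 1 = 'dmpo'.

'dmpo'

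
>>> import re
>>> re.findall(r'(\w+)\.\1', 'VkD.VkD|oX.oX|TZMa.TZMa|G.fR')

['VkD', 'oX', 'TZMa']

After group 1 captures some text, `\1` only succeeds where that same text appears again.
Scanning left to right: at [0:7] match 'VkD.VkD', group 1 = 'VkD'; at [8:13] match 'oX.oX', group 1 = 'oX'; at [14:23] match 'TZMa.TZMa', group 1 = 'TZMa'.
Because there's exactly one group, `findall` drops the full match and keeps group 1 from each hit.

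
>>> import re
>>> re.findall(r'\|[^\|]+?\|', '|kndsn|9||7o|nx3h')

Since nothing is captured, `findall` lists the 2 matched substrings directly.

['|kndsn|', '|7o|']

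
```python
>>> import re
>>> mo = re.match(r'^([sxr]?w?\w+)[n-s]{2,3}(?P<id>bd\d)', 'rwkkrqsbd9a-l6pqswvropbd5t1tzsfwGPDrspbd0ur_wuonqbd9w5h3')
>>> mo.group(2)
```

'bd9'

This matches anchored at the start of the string; then optionally one of [sxr], then optionally the literal 'w', then one or more of a word character (captured); then 2 to 3 of a character in [n-s]; then the literal 'bd', then a digit (captured as 'id').
`re.match` only tries the pattern at the start of the string.
The match spans [0:10] → 'rwkkrqsbd9'.
Captured: group 1 = 'rwkkr', group 2 = 'bd9'.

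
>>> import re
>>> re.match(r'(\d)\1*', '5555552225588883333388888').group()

`\1` has to match the exact text group 1 already captured.
With `match`, the pattern is implicitly anchored at the beginning.
The match spans [0:6] → '555555'.
Captured: group 1 = '5'.

'555555'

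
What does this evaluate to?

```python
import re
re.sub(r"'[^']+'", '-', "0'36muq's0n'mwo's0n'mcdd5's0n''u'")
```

"0-s0n-s0n-s0n'-"

Matches: at [1:8] → "'36muq'"; at [11:16] → "'mwo'"; at [19:26] → "'mcdd5'"; at [30:33] → "'u'".
Each match is replaced by '-'.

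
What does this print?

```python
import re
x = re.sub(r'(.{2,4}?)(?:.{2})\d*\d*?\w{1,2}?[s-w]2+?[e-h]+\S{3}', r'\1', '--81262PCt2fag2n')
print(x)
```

--n

Because the quantifier is non-greedy, it stops expanding at the earliest point where the rest of the pattern can succeed.
`\1` in the replacement pulls in group 1's text for each match.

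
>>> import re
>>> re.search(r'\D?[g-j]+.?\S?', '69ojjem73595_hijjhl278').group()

'ojjem'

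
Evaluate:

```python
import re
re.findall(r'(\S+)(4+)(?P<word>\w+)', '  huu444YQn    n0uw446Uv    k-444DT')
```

[('huu44', '4', 'YQn'), ('n0uw4', '4', '6Uv'), ('k-44', '4', 'DT')]

The pattern matches one or more of a non-whitespace character (captured); then one or more of a literal '4' (captured); then one or more of a word character (captured as 'word').
3 groups means each result is a tuple of 3 captured strings — 3 here.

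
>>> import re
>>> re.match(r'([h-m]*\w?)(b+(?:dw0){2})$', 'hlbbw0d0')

None

The pattern matches zero or more of a character in [h-m], then optionally a word character (captured); then one or more of the literal 'b', then the literal 'dw0' repeated 2 times (captured); then anchored at the end.
With `match`, the pattern is implicitly anchored at the beginning.
Here the string doesn't start with a match, so the call returns None.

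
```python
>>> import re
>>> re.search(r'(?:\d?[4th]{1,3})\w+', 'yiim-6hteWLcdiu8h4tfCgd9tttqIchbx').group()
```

'6hteWLcdiu8h4tfCgd9tttqIchbx'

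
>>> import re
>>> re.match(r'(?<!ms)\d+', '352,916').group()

'352'

A negative assertion filters positions out without eating any characters.
`re.match` only tries the pattern at the start of the string.
The match spans [0:3] → '352'.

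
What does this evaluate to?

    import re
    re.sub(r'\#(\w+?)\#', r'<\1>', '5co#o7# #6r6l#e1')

Matches: at [3:7] → '#o7#'; at [8:14] → '#6r6l#'.
Each match is replaced using the text its own group 1 captured.

'5co<o7> <6r6l>e1'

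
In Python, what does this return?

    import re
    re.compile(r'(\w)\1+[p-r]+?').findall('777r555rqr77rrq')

['7', '5', '7']

`\1` is not a pattern — it's the concrete string captured by group 1, re-applied verbatim.
Matches: at [0:4] match '777r', group 1 = '7'; at [4:8] match '555r', group 1 = '5'; at [10:13] match '77r', group 1 = '7'.
Because there's exactly one group, `findall` drops the full match and keeps group 1 from each hit.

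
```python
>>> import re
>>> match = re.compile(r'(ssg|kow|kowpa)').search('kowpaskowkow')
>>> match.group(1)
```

`|` is ordered: at each position the engine commits to the first alternative that works.
`re.search` tries every starting position until one works.
The match spans [0:3] → 'kow'.
Captured: group 1 = 'kow'.

'kow'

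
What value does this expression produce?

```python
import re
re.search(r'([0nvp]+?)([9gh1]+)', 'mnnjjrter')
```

None

Here nothing in the string fits, so the call returns None.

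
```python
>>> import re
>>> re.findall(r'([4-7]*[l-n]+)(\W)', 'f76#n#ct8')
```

Pattern: zero or more of a character in [4-7], then one or more of a character in [l-n] (captured); then a non-word character (captured).
Walking the string: at [4:6] match 'n#', groups = ('n', '#').
`findall` packs the 2 group values into a tuple for every match.

[('n', '#')]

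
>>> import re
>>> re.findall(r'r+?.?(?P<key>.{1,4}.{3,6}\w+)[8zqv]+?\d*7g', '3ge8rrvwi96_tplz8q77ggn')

['vwi96_tplz8']

This matches one or more of the literal 'r' (lazy), then optionally any character; then 1 to 4 of any character, then 3 to 6 of any character, then one or more of a word character (captured as 'key'); then one or more of one of [8zqv] (lazy), then zero or more of a digit, then the literal '7g'.
Lazy quantifiers expand one character at a time until the remainder of the pattern can match.
Matches: at [4:21] match 'rrvwi96_tplz8q77g', group 1 = 'vwi96_tplz8'.
Because there's exactly one group, `findall` drops the full match and keeps group 1 from the one hit.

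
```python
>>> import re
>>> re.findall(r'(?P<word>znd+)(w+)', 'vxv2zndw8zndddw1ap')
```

[('znd', 'w'), ('znddd', 'w')]

The pattern matches the literal 'zn', then one or more of the literal 'd' (captured as 'word'); then one or more of a literal 'w' (captured).
With 2 capturing groups, `findall` returns a 2-tuple per match.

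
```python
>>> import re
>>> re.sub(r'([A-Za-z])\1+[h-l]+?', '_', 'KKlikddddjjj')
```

`\1` has to match the exact text group 1 already captured.
Matches: at [0:3] → 'KKl'; at [5:10] → 'ddddj'.
`sub` substitutes '_' at each match site.

'_ik_jj'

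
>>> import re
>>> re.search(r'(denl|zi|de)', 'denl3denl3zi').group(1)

The match spans [0:4] → 'denl'.
Captured: group 1 = 'denl'.

'denl'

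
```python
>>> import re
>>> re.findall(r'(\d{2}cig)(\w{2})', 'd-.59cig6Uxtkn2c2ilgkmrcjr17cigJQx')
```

This matches exactly 2 of a digit, then the literal 'cig' (captured); then exactly 2 of a word character (captured).
Walking the string: at [3:10] match '59cig6U', groups = ('59cig', '6U'); at [26:33] match '17cigJQ', groups = ('17cig', 'JQ').
2 groups means each result is a tuple of 2 captured strings — 2 here.

[('59cig', '6U'), ('17cig', 'JQ')]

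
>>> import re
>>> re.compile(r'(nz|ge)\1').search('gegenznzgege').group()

'gege'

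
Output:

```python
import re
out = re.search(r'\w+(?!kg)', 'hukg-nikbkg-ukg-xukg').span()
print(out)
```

(0, 4)

`(?!…)`/`(?<!…)` only lets a position through if the neighbouring text does NOT match; no characters are consumed.
`search` walks the string left to right and returns the first match it finds.
The match spans [0:4] → 'hukg'.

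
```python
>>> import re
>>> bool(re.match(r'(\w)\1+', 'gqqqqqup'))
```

False

The backreference `\1` re-matches whatever the first group consumed, character for character.
`re.match` won't scan ahead — the pattern has to work from the very first character.
Here the pattern fails at index 0, so the call returns None, and `bool(None)` is False.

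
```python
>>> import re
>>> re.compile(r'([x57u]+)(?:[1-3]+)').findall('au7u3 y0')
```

['u7u']

Pattern: one or more of one of [x57u] (captured); then one or more of a character in [1-3] (non-capturing group).
Scanning left to right: at [1:5] match 'u7u3', group 1 = 'u7u'.
With a single group, `findall` returns only what that group captured — 1 item.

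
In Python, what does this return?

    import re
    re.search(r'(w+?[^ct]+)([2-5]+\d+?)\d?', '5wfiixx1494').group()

'wfiixx1494'

Pattern: one or more of a literal 'w' (lazy), then one or more of any character except [ct] (captured); then one or more of a character in [2-5], then one or more of a digit (lazy) (captured); then optionally a digit.
Unlike `match`, `search` isn't anchored — it looks for the pattern anywhere in the string.
The match spans [1:11] → 'wfiixx1494'.
Captured: group 1 = 'wfiixx1', group 2 = '49'.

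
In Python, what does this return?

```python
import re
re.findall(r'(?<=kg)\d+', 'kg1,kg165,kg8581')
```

The positive lookaround only admits positions where the adjacent text matches; those characters stay outside the span.
Walking the string: at [2:3] → '1'; at [6:9] → '165'; at [12:16] → '8581'.
`findall` yields the raw match text (3 of them) because the pattern has no groups.

['1', '165', '8581']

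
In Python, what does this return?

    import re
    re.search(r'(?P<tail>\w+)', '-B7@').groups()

Pattern: one or more of a word character (captured as 'tail').
`search` walks the string left to right and returns the first match it finds.
The match spans [1:3] → 'B7'.
Captured: group 1 = 'B7'.

('B7',)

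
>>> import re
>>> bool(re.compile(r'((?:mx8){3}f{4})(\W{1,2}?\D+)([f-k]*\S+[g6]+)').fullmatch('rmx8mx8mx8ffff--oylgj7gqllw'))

This matches the literal 'mx8' repeated 3 times, then exactly 4 of the literal 'f' (captured); then 1 to 2 of a non-word character (lazy), then one or more of a non-digit (captured); then zero or more of a character in [f-k], then one or more of a non-whitespace character, then one or more of one of [g6] (captured).
`re.fullmatch` requires the pattern to consume the entire string.
Here the pattern can't cover the whole string, so the call returns None, and `bool(None)` is False.

False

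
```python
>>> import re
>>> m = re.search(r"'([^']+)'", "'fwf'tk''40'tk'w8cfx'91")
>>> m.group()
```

"'fwf'"

The match spans [0:5] → "'fwf'".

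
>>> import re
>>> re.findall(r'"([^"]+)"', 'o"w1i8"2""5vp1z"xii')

['w1i8', '5vp1z']

Matches: at [1:7] match '"w1i8"', group 1 = 'w1i8'; at [9:16] match '"5vp1z"', group 1 = '5vp1z'.
One capturing group, so `findall` returns just the captured substring from each match — 2 in all.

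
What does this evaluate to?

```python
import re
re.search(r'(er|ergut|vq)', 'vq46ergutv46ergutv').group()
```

'vq'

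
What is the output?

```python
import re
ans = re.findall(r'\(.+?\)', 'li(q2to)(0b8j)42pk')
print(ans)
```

['(q2to)', '(0b8j)']

A `+?`/`*?`/`{m,n}?` starts at its minimum and grows only as far as needed for what follows to match.
With no groups in the pattern, `findall` gives back each whole match — 2 here.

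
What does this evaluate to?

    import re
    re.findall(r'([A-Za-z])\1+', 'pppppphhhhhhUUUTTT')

['p', 'h', 'U', 'T']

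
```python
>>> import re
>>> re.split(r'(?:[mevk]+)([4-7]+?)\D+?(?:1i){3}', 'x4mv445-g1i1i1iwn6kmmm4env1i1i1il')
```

Pattern: one or more of one of [mevk] (non-capturing group); then one or more of a character in [4-7] (lazy) (captured); then one or more of a non-digit (lazy), then the literal '1i' repeated 3 times.
Matches to split on: at [2:15] → 'mv445-g1i1i1i'; at [18:32] → 'kmmm4env1i1i1i'.
With a capturing group present, the delimiter's captured portion is kept in the result list.

['x4', '445', 'wn6', '4', 'l']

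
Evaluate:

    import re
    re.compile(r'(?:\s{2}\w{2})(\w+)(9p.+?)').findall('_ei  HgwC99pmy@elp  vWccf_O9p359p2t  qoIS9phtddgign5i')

[('wC9', '9pm'), ('ccf_O9p35', '9p2'), ('IS', '9ph')]

This matches exactly 2 of whitespace, then exactly 2 of a word character (non-capturing group); then one or more of a word character (captured); then the literal '9p', then one or more of any character (lazy) (captured).
With the lazy modifier that quantifier settles for the fewest repetitions that let the rest of the pattern succeed (the atoms after it are unaffected and can still be greedy).
Matches: at [3:13] match '  HgwC99pm', groups = ('wC9', '9pm'); at [18:34] match '  vWccf_O9p359p2', groups = ('ccf_O9p35', '9p2'); at [35:44] match '  qoIS9ph', groups = ('IS', '9ph').
2 groups means each result is a tuple of 2 captured strings — 3 here.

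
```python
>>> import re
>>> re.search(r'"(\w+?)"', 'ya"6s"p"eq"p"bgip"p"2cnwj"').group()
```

'"6s"'

`search` walks the string left to right and returns the first match it finds.
The match spans [2:6] → '"6s"'.
Captured: group 1 = '6s'.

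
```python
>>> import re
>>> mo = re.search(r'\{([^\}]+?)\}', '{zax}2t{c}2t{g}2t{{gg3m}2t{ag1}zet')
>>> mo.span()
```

Unlike `match`, `search` isn't anchored — it looks for the pattern anywhere in the string.
The match spans [0:5] → '{zax}'.
Captured: group 1 = 'zax'.

(0, 5)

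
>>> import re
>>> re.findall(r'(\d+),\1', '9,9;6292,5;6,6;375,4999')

['9', '6']

`\1` has to match the exact text group 1 already captured.
Because there's exactly one group, `findall` drops the full match and keeps group 1 from each hit.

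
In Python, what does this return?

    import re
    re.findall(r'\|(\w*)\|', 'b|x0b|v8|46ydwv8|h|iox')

['x0b', '46ydwv8']

Matches: at [1:6] match '|x0b|', group 1 = 'x0b'; at [8:17] match '|46ydwv8|', group 1 = '46ydwv8'.
Because there's exactly one group, `findall` drops the full match and keeps group 1 from each hit.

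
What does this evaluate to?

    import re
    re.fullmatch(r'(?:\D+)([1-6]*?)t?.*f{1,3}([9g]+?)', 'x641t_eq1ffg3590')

None

`re.fullmatch` is like wrapping the pattern in `^…$` (in single-line mode).
Here the string isn't matched end-to-end, so the call returns None.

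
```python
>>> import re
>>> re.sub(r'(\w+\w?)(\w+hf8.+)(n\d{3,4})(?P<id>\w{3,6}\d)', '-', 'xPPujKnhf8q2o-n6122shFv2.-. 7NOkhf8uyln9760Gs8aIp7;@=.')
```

'-;@=.'

This matches one or more of a word character, then optionally a word character (captured); then one or more of a word character, then the literal 'hf8', then one or more of any character (captured); then the literal 'n', then 3 to 4 of a digit (captured); then 3 to 6 of a word character, then a digit (captured as 'id').
Matches: at [0:50] → 'xPPujKnhf8q2o-n6122shFv2.-. 7NOkhf8uyln9760Gs8aIp7'.
Each match is replaced by '-'.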